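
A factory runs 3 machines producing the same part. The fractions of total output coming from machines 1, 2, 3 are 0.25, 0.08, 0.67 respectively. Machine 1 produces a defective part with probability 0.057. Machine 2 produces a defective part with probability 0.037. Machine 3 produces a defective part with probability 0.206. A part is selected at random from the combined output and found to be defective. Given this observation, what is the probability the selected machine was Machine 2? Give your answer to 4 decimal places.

P(defective|M1) = 0.057; P(defective|M2) = 0.037; P(defective|M3) = 0.206.
Prior × likelihood for each source: 0.25·0.057=0.01425, 0.08·0.037=0.002960, 0.67·0.206=0.1380. Summing gives P(defective) = 0.15523.
P(Machine 2 | defective) = 0.002960 / 0.15523 = 0.0191.

Posterior probability ≈ 0.0191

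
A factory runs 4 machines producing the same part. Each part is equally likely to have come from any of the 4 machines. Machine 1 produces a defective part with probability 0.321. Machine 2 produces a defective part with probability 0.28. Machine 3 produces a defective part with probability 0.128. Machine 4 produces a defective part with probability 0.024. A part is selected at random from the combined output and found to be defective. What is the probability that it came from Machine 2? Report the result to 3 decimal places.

Posterior probability ≈ 0.372

Tabulate prior·likelihood by source: [1] prior 0.25, lik 0.321, product 0.08025; [2] prior 0.25, lik 0.28, product 0.07000; [3] prior 0.25, lik 0.128, product 0.03200; [4] prior 0.25, lik 0.024, product 0.006000.
Normalizing constant = 0.18825; the posterior for Machine 2 is its product over the sum, 0.07000/0.18825 = 0.372.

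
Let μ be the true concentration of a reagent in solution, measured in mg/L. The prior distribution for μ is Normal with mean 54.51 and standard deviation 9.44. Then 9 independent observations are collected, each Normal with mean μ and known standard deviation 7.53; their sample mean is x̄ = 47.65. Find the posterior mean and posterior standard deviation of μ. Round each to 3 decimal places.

With known σ, the Normal prior is conjugate. Weight on the data is w = (n/σ²)/(n/σ² + 1/τ₀²) = 0.158728/(0.158728+0.0112216) = 0.93397.
Posterior mean = w·x̄ + (1−w)·μ₀ = 0.93397·47.65 + 0.066029·54.51 = 48.103. Posterior variance = 1/(0.158728+0.0112216) = 5.88411, so SD = 2.426.

Posterior mean ≈ 48.103; posterior SD ≈ 2.426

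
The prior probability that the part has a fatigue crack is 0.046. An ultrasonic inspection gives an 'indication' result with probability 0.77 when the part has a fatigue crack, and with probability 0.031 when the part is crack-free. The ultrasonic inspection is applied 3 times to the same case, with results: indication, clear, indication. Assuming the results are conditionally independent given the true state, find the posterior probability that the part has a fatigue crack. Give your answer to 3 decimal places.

Posterior P(H) ≈ 0.876

Let H be the event that the part has a fatigue crack; start with P(H) = 0.046. P('indication'|H) = 0.77, P('indication'|¬H) = 0.031.
Update on result 1 ('indication'): P(H) ← 0.77·0.0460 / (0.77·0.0460 + 0.031·0.9540) = 0.035420/0.064994 = 0.5450.
Update on result 2 ('clear'): P(H) ← 0.23·0.5450 / (0.23·0.5450 + 0.969·0.4550) = 0.12534/0.56626 = 0.2214.
Update on result 3 ('indication'): P(H) ← 0.77·0.2214 / (0.77·0.2214 + 0.031·0.7786) = 0.17044/0.19458 = 0.8759.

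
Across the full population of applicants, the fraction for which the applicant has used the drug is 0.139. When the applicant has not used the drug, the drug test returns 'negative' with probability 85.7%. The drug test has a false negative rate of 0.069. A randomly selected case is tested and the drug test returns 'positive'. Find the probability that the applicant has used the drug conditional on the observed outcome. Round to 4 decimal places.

Let H be the event that the applicant has used the drug. P(H) = 0.139, so P(¬H) = 0.861. With E the 'positive' result, P(E|H) = 0.931 and P(E|¬H) = 0.143.
P(E) = 0.931·0.139 + 0.143·0.861 = 0.12941 + 0.12312 = 0.25253.
By Bayes' theorem, P(H|E) = 0.12941 / 0.25253 = 0.5124.

P(H | E) ≈ 0.5124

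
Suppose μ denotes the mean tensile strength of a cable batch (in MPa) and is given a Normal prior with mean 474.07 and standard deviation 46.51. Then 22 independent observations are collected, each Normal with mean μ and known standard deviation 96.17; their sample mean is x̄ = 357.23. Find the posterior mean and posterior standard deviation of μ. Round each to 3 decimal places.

Posterior mean ≈ 376.242; posterior SD ≈ 18.761

With known σ, the Normal prior is conjugate. Weight on the data is w = (n/σ²)/(n/σ² + 1/τ₀²) = 0.00237872/(0.00237872+0.00046228) = 0.83728.
Posterior mean = w·x̄ + (1−w)·μ₀ = 0.83728·357.23 + 0.16272·474.07 = 376.242. Posterior variance = 1/(0.00237872+0.00046228) = 351.988, so SD = 18.761.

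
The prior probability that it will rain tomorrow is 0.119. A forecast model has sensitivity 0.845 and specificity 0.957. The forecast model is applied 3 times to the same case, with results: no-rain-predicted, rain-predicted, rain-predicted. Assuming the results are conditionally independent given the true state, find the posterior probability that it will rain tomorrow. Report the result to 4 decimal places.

Posterior P(H) ≈ 0.8942

With H the event that it will rain tomorrow, the joint likelihood of the observed sequence is P(data|H) = 0.155·0.845·0.845 = 0.11067 and P(data|¬H) = 0.957·0.043·0.043 = 0.0017695.
Bayes: P(H|data) = 0.119·0.11067 / (0.119·0.11067 + 0.881·0.0017695) = 0.013170/0.014729 = 0.8942.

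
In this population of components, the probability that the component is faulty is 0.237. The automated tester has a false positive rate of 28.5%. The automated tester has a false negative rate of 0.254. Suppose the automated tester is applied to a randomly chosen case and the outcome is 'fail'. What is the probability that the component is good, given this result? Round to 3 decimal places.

Write H for 'the component is faulty'. Prior odds H:¬H = 0.237/0.763 = 0.31062. For the 'fail' outcome, the likelihood ratio is 0.746/0.285 = 2.6175.
Posterior odds = 0.31062 × 2.6175 = 0.81305, so P(H|E) = 0.81305/(1+0.81305) = 0.448. Then P(¬H|E) = 1 − 0.448 = 0.552.

P(¬H | E) ≈ 0.552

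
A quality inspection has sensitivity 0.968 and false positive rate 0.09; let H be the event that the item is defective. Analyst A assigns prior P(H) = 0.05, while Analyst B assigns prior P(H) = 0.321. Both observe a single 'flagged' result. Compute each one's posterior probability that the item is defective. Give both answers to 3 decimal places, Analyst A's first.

P('+'|H) = 0.968, P('+'|¬H) = 0.09.
Analyst A: numerator 0.968·0.05 = 0.048400; evidence = 0.048400+0.09·0.95 = 0.13390; posterior = 0.361.
Analyst B: numerator 0.968·0.321 = 0.31073; evidence = 0.31073+0.09·0.679 = 0.37184; posterior = 0.836.

Analyst A: 0.361; Analyst B: 0.836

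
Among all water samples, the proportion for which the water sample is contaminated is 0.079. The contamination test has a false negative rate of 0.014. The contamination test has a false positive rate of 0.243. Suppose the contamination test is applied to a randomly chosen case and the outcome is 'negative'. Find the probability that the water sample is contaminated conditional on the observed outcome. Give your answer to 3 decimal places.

P(H | E) ≈ 0.002

Write H for 'the water sample is contaminated'. Prior odds H:¬H = 0.079/0.921 = 0.085776. For the 'negative' outcome, the likelihood ratio is 0.014/0.757 = 0.018494.
Posterior odds = 0.085776 × 0.018494 = 0.0015864, so P(H|E) = 0.0015864/(1+0.0015864) = 0.002.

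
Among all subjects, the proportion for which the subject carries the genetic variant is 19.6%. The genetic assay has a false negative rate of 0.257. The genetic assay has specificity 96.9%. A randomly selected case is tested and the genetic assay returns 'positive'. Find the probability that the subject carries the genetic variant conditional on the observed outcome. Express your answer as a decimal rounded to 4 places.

Write H for 'the subject carries the genetic variant'. Prior odds H:¬H = 0.196/0.804 = 0.24378. For the 'positive' outcome, the likelihood ratio is 0.743/0.031 = 23.968.
Posterior odds = 0.24378 × 23.968 = 5.8429, so P(H|E) = 5.8429/(1+5.8429) = 0.8539.

P(H | E) ≈ 0.8539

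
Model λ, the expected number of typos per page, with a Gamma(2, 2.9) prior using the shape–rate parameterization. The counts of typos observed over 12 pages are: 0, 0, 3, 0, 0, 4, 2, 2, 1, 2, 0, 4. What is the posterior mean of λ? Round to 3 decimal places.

The Poisson likelihood adds the total count to the shape and the number of exposure periods to the rate. Here ∑xᵢ = 18 and n = 12, so shape 2→20 and rate 2.9→14.9.
Posterior mean = shape/rate = 20/14.9 = 1.342.

Posterior mean ≈ 1.342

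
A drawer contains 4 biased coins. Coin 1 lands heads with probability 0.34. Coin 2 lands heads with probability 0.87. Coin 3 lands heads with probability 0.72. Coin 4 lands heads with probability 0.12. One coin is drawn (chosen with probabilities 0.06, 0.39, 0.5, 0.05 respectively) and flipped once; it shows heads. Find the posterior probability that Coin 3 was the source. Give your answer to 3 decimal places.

Tabulate prior·likelihood by source: [1] prior 0.06, lik 0.34, product 0.02040; [2] prior 0.39, lik 0.87, product 0.3393; [3] prior 0.5, lik 0.72, product 0.3600; [4] prior 0.05, lik 0.12, product 0.006000.
Normalizing constant = 0.72570; the posterior for Coin 3 is its product over the sum, 0.3600/0.72570 = 0.496.

Posterior probability ≈ 0.496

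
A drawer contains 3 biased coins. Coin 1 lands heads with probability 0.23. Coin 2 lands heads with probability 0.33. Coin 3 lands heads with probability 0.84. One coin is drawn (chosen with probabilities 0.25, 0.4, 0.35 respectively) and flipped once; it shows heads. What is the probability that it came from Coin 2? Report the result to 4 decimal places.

Tabulate prior·likelihood by source: [1] prior 0.25, lik 0.23, product 0.05750; [2] prior 0.4, lik 0.33, product 0.1320; [3] prior 0.35, lik 0.84, product 0.2940.
Normalizing constant = 0.48350; the posterior for Coin 2 is its product over the sum, 0.1320/0.48350 = 0.2730.

Posterior probability ≈ 0.2730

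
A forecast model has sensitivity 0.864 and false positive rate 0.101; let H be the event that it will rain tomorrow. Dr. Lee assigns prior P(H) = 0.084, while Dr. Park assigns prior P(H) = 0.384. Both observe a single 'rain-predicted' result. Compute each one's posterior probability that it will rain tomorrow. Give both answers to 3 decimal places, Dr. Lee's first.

P('+'|H) = 0.864, P('+'|¬H) = 0.101.
Dr. Lee: numerator 0.864·0.084 = 0.072576; evidence = 0.072576+0.101·0.916 = 0.16509; posterior = 0.440.
Dr. Park: numerator 0.864·0.384 = 0.33178; evidence = 0.33178+0.101·0.616 = 0.39399; posterior = 0.842.

Dr. Lee: 0.440; Dr. Park: 0.842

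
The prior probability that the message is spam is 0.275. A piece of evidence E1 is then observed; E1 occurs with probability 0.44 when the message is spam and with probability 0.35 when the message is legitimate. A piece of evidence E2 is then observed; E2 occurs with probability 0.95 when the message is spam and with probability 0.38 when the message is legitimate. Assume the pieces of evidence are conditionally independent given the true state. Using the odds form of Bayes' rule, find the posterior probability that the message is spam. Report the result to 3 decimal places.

Prior odds = 0.275/(1−0.275) = 0.37931.
Likelihood ratio for E1 = 0.44/0.35 = 1.2571.
Likelihood ratio for E2 = 0.95/0.38 = 2.5000.
Posterior odds = prior odds × LR₁ × LR₂ = 1.1921.
Posterior probability = odds/(1+odds) = 1.1921/2.1921 = 0.544.

Posterior probability ≈ 0.544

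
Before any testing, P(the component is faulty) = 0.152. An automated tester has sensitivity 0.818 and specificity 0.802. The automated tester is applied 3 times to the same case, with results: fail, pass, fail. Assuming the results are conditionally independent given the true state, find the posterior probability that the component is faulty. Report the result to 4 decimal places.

With H the event that the component is faulty, the joint likelihood of the observed sequence is P(data|H) = 0.818·0.182·0.818 = 0.12178 and P(data|¬H) = 0.198·0.802·0.198 = 0.031442.
Bayes: P(H|data) = 0.152·0.12178 / (0.152·0.12178 + 0.848·0.031442) = 0.018511/0.045173 = 0.4098.

Posterior P(H) ≈ 0.4098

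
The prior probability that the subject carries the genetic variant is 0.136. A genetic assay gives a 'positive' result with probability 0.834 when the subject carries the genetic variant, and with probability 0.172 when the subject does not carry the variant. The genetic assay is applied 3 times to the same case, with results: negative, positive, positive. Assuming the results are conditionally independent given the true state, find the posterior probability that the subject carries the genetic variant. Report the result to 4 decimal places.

With H the event that the subject carries the genetic variant, the joint likelihood of the observed sequence is P(data|H) = 0.166·0.834·0.834 = 0.11546 and P(data|¬H) = 0.828·0.172·0.172 = 0.024496.
Bayes: P(H|data) = 0.136·0.11546 / (0.136·0.11546 + 0.864·0.024496) = 0.015703/0.036867 = 0.4259.

Posterior P(H) ≈ 0.4259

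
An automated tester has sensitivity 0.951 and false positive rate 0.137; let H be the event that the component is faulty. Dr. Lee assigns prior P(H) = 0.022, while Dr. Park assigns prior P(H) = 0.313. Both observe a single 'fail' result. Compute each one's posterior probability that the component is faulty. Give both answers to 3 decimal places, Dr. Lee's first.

The likelihood ratio for a 'fail' result is 0.951/0.137 = 6.9416.
Dr. Lee: prior odds 0.022/0.978 = 0.022495; posterior odds 0.15615; posterior probability 0.135.
Dr. Park: prior odds 0.313/0.687 = 0.45560; posterior odds 3.1626; posterior probability 0.760.

Dr. Lee: 0.135; Dr. Park: 0.760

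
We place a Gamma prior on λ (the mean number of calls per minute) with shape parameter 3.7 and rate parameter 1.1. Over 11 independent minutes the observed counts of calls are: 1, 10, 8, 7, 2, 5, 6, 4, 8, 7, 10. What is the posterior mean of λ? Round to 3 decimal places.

Posterior mean ≈ 5.926

Total count ∑xᵢ = 68 over n = 11 minutes.
Gamma is conjugate to the Poisson likelihood: posterior is Gamma(shape = 3.7+68 = 71.7, rate = 1.1+11 = 12.1).
E[λ | data] = 71.7/12.1 = 5.926.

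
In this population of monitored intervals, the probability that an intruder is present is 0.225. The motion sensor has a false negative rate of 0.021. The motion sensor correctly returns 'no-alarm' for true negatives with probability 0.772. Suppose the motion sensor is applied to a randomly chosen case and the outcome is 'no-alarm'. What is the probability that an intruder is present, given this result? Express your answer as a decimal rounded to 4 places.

P(H | E) ≈ 0.0078

Write H for 'an intruder is present'. Prior odds H:¬H = 0.225/0.775 = 0.29032. For the 'no-alarm' outcome, the likelihood ratio is 0.021/0.772 = 0.027202.
Posterior odds = 0.29032 × 0.027202 = 0.0078974, so P(H|E) = 0.0078974/(1+0.0078974) = 0.0078.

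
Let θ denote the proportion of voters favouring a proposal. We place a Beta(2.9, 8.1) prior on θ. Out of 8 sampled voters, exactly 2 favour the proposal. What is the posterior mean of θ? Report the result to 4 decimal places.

The binomial likelihood is conjugate to the Beta prior: with 2 successes and 6 failures, the posterior is Beta(2.9+2, 8.1+6) = Beta(4.9, 14.1).
Posterior mean = α/(α+β) = 4.9/19 = 0.2579.

Posterior mean ≈ 0.2579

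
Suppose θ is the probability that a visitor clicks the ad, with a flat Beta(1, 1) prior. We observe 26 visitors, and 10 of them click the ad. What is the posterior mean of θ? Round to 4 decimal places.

Observing 10 successes and 16 failures updates Beta(1, 1) by adding the success and failure counts to the two shape parameters: α = 1+10 = 11, β = 1+16 = 17.
E[θ | data] = 11/(11+17) = 0.3929.

Posterior mean ≈ 0.3929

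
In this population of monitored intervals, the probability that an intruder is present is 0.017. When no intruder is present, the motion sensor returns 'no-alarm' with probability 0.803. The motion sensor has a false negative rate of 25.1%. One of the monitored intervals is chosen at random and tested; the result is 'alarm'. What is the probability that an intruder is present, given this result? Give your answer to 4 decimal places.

P(H | E) ≈ 0.0617

Let H be the event that an intruder is present. P(H) = 0.017, so P(¬H) = 0.983. With E the 'alarm' result, P(E|H) = 0.749 and P(E|¬H) = 0.197.
P(E) = 0.749·0.017 + 0.197·0.983 = 0.012733 + 0.19365 = 0.20638.
By Bayes' theorem, P(H|E) = 0.012733 / 0.20638 = 0.0617.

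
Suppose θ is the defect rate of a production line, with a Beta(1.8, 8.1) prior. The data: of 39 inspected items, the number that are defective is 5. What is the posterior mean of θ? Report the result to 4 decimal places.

Posterior mean ≈ 0.1391

The binomial likelihood is conjugate to the Beta prior: with 5 successes and 34 failures, the posterior is Beta(1.8+5, 8.1+34) = Beta(6.8, 42.1).
E[θ | data] = 6.8/(6.8+42.1) = 0.1391.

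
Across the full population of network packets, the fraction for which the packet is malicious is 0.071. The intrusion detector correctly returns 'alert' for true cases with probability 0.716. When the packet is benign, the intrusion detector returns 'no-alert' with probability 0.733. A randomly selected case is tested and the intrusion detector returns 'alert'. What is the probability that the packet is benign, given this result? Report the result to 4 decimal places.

Let H be the event that the packet is malicious. P(H) = 0.071, so P(¬H) = 0.929. With E the 'alert' result, P(E|H) = 0.716 and P(E|¬H) = 0.267.
P(E) = 0.716·0.071 + 0.267·0.929 = 0.050836 + 0.24804 = 0.29888.
By Bayes' theorem, P(H|E) = 0.050836 / 0.29888 = 0.1701. Hence P(¬H|E) = 1 − 0.1701 = 0.8299.

P(¬H | E) ≈ 0.8299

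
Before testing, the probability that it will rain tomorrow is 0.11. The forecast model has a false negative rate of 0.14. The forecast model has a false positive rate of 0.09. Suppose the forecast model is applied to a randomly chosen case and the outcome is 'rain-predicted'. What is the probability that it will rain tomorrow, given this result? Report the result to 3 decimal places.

Write H for 'it will rain tomorrow'. Prior odds H:¬H = 0.11/0.89 = 0.12360. For the 'rain-predicted' outcome, the likelihood ratio is 0.86/0.09 = 9.5556.
Posterior odds = 0.12360 × 9.5556 = 1.1810, so P(H|E) = 1.1810/(1+1.1810) = 0.541.

P(H | E) ≈ 0.541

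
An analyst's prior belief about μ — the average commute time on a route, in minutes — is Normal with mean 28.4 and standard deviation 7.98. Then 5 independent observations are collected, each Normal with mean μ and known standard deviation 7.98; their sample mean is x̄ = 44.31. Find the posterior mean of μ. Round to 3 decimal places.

Posterior mean ≈ 41.658

Prior precision 1/τ₀² = 1/7.98² = 0.0157034; data precision n/σ² = 5/7.98² = 0.0785171.
Posterior precision = 0.0157034 + 0.0785171 = 0.0942205.
Posterior mean = (0.0157034·28.4 + 0.0785171·44.31) / 0.0942205 = 41.658.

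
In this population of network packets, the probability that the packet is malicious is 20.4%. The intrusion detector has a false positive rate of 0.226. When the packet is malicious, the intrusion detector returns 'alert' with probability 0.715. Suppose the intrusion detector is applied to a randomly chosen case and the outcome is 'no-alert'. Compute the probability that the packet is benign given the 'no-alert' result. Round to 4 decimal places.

Let H be the event that the packet is malicious. P(H) = 0.204, so P(¬H) = 0.796. With E the 'no-alert' result, P(E|H) = 0.285 and P(E|¬H) = 0.774.
P(E) = 0.285·0.204 + 0.774·0.796 = 0.058140 + 0.61610 = 0.67424.
By Bayes' theorem, P(H|E) = 0.058140 / 0.67424 = 0.0862. Hence P(¬H|E) = 1 − 0.0862 = 0.9138.

P(¬H | E) ≈ 0.9138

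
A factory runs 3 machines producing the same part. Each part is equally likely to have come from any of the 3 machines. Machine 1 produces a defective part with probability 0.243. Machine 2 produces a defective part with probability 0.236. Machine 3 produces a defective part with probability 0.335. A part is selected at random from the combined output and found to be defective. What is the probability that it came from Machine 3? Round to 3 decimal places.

P(defective|M1) = 0.243; P(defective|M2) = 0.236; P(defective|M3) = 0.335.
Prior × likelihood for each source: 0.333333·0.243=0.08100, 0.333333·0.236=0.07867, 0.333333·0.335=0.1117. Summing gives P(defective) = 0.27133.
P(Machine 3 | defective) = 0.1117 / 0.27133 = 0.412.

Posterior probability ≈ 0.412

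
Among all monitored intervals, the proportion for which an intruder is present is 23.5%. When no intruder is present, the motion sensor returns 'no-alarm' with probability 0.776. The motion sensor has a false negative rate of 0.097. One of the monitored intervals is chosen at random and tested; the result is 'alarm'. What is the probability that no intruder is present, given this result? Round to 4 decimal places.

Let H be the event that an intruder is present. P(H) = 0.235, so P(¬H) = 0.765. With E the 'alarm' result, P(E|H) = 0.903 and P(E|¬H) = 0.224.
P(E) = 0.903·0.235 + 0.224·0.765 = 0.21221 + 0.17136 = 0.38357.
By Bayes' theorem, P(H|E) = 0.21221 / 0.38357 = 0.5532. Hence P(¬H|E) = 1 − 0.5532 = 0.4468.

P(¬H | E) ≈ 0.4468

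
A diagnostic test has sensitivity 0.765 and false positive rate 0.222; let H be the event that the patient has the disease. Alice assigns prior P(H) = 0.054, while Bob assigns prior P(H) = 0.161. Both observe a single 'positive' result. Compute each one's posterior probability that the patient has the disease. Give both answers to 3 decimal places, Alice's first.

P('+'|H) = 0.765, P('+'|¬H) = 0.222.
Alice: numerator 0.765·0.054 = 0.041310; evidence = 0.041310+0.222·0.946 = 0.25132; posterior = 0.164.
Bob: numerator 0.765·0.161 = 0.12317; evidence = 0.12317+0.222·0.839 = 0.30942; posterior = 0.398.

Alice: 0.164; Bob: 0.398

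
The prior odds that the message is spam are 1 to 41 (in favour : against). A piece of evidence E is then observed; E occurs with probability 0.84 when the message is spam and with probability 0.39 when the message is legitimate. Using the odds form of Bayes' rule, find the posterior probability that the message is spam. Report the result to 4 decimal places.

Prior odds = 1/41 = 0.024390. In log-odds, ln(0.024390) = -3.7136.
Add log likelihood ratio: ln(2.1538) = 0.76726.
Posterior log-odds = -2.9463, so posterior odds = exp(-2.9463) = 0.052533. Converting, P(H|E) = 0.052533/1.0525 = 0.0499.

Posterior probability ≈ 0.0499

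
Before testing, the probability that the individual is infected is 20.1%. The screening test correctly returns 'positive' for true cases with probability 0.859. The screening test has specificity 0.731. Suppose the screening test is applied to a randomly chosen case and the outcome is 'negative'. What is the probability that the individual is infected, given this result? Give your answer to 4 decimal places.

P(H | E) ≈ 0.0463

Let H be the event that the individual is infected. P(H) = 0.201, so P(¬H) = 0.799. With E the 'negative' result, P(E|H) = 0.141 and P(E|¬H) = 0.731.
P(E) = 0.141·0.201 + 0.731·0.799 = 0.028341 + 0.58407 = 0.61241.
By Bayes' theorem, P(H|E) = 0.028341 / 0.61241 = 0.0463.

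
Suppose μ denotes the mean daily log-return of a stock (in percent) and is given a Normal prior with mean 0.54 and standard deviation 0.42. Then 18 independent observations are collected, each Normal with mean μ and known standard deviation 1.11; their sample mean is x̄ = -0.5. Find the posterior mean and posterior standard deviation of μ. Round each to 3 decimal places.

Posterior mean ≈ -0.209; posterior SD ≈ 0.222

Prior precision 1/τ₀² = 1/0.42² = 5.66893; data precision n/σ² = 18/1.11² = 14.6092.
Posterior precision = 5.66893 + 14.6092 = 20.2781, giving posterior SD = 1/√20.2781 = 0.222.
Posterior mean = (5.66893·0.54 + 14.6092·-0.5) / 20.2781 = -0.209.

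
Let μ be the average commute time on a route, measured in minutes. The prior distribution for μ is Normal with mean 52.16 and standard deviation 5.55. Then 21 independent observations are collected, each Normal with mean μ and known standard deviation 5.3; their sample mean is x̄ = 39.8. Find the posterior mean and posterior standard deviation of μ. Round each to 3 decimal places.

Posterior mean ≈ 40.314; posterior SD ≈ 1.132

Prior precision 1/τ₀² = 1/5.55² = 0.0324649; data precision n/σ² = 21/5.3² = 0.747597.
Posterior precision = 0.0324649 + 0.747597 = 0.780062, giving posterior SD = 1/√0.780062 = 1.132.
Posterior mean = (0.0324649·52.16 + 0.747597·39.8) / 0.780062 = 40.314.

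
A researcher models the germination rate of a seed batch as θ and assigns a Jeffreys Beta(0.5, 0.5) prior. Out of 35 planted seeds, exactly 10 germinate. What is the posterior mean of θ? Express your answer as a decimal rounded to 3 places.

Observing 10 successes and 25 failures updates Beta(0.5, 0.5) by adding the success and failure counts to the two shape parameters: α = 0.5+10 = 10.5, β = 0.5+25 = 25.5.
Posterior mean = α/(α+β) = 10.5/36 = 0.292.

Posterior mean ≈ 0.292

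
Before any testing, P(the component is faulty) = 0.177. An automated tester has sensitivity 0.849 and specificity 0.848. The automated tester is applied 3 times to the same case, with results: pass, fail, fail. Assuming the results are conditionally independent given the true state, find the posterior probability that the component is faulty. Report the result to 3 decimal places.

Posterior P(H) ≈ 0.544

Let H be the event that the component is faulty; start with P(H) = 0.177. P('fail'|H) = 0.849, P('fail'|¬H) = 0.152.
Update on result 1 ('pass'): P(H) ← 0.151·0.1770 / (0.151·0.1770 + 0.848·0.8230) = 0.026727/0.72463 = 0.0369.
Update on result 2 ('fail'): P(H) ← 0.849·0.0369 / (0.849·0.0369 + 0.152·0.9631) = 0.031314/0.17771 = 0.1762.
Update on result 3 ('fail'): P(H) ← 0.849·0.1762 / (0.849·0.1762 + 0.152·0.8238) = 0.14960/0.27482 = 0.5444.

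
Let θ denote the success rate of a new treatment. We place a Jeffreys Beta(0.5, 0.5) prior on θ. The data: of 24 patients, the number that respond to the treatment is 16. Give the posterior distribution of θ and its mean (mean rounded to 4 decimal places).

Posterior: Beta(16.5, 8.5); mean ≈ 0.6600

Observing 16 successes and 8 failures updates Beta(0.5, 0.5) by adding the success and failure counts to the two shape parameters: α = 0.5+16 = 16.5, β = 0.5+8 = 8.5.
Posterior mean = α/(α+β) = 16.5/25 = 0.6600.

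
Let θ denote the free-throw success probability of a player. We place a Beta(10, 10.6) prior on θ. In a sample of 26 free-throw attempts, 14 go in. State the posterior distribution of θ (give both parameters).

Posterior: Beta(24, 22.6)

Observing 14 successes and 12 failures updates Beta(10, 10.6) by adding the success and failure counts to the two shape parameters: α = 10+14 = 24, β = 10.6+12 = 22.6.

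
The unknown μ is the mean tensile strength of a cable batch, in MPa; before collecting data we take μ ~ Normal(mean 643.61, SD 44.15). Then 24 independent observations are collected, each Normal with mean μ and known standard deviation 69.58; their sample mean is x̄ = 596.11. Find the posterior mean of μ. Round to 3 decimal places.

With known σ, the Normal prior is conjugate. Weight on the data is w = (n/σ²)/(n/σ² + 1/τ₀²) = 0.00495727/(0.00495727+0.00051303) = 0.90622.
Posterior mean = w·x̄ + (1−w)·μ₀ = 0.90622·596.11 + 0.093784·643.61 = 600.565.

Posterior mean ≈ 600.565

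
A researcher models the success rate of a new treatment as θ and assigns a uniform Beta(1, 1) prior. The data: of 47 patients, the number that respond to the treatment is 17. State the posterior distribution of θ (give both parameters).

Observing 17 successes and 30 failures updates Beta(1, 1) by adding the success and failure counts to the two shape parameters: α = 1+17 = 18, β = 1+30 = 31.

Posterior: Beta(18, 31)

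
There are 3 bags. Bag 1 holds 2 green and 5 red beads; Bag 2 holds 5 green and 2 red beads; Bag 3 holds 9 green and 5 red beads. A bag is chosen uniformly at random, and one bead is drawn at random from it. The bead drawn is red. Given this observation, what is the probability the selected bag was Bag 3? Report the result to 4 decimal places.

P(red|Bag 1) = 0.7143; P(red|Bag 2) = 0.2857; P(red|Bag 3) = 0.3571.
Prior × likelihood for each source: 0.333333·0.7143=0.2381, 0.333333·0.2857=0.09524, 0.333333·0.3571=0.1190. Summing gives P(red) = 0.45238.
P(Bag 3 | red) = 0.1190 / 0.45238 = 0.2632.

Posterior probability ≈ 0.2632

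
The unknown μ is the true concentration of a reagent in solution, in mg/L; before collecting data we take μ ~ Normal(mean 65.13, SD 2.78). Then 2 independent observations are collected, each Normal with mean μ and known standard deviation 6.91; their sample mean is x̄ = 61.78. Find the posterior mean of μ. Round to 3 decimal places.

Prior precision 1/τ₀² = 1/2.78² = 0.129393; data precision n/σ² = 2/6.91² = 0.0418865.
Posterior precision = 0.129393 + 0.0418865 = 0.171279.
Posterior mean = (0.129393·65.13 + 0.0418865·61.78) / 0.171279 = 64.311.

Posterior mean ≈ 64.311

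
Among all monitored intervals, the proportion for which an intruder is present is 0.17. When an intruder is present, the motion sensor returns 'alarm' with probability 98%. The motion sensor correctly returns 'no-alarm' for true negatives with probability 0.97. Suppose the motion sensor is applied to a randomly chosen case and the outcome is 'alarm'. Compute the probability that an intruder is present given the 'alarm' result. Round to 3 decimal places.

Write H for 'an intruder is present'. Prior odds H:¬H = 0.17/0.83 = 0.20482. For the 'alarm' outcome, the likelihood ratio is 0.98/0.03 = 32.667.
Posterior odds = 0.20482 × 32.667 = 6.6908, so P(H|E) = 6.6908/(1+6.6908) = 0.870.

P(H | E) ≈ 0.870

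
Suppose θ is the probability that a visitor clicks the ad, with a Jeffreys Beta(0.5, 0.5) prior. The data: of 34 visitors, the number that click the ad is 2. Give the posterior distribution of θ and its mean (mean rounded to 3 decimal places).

Posterior: Beta(2.5, 32.5); mean ≈ 0.071

Observing 2 successes and 32 failures updates Beta(0.5, 0.5) by adding the success and failure counts to the two shape parameters: α = 0.5+2 = 2.5, β = 0.5+32 = 32.5.
Posterior mean = α/(α+β) = 2.5/35 = 0.071.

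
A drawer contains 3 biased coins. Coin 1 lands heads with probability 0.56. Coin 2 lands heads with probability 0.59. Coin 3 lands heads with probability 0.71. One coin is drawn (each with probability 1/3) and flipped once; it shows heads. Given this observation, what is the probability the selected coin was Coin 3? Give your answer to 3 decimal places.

Posterior probability ≈ 0.382

Tabulate prior·likelihood by source: [1] prior 0.333333, lik 0.56, product 0.1867; [2] prior 0.333333, lik 0.59, product 0.1967; [3] prior 0.333333, lik 0.71, product 0.2367.
Normalizing constant = 0.62000; the posterior for Coin 3 is its product over the sum, 0.2367/0.62000 = 0.382.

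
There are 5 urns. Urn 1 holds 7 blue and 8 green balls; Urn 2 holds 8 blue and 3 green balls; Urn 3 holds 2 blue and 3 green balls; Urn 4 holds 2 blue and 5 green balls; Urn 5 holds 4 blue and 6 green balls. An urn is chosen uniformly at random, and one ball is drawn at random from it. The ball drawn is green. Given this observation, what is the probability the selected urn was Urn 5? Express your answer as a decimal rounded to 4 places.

Posterior probability ≈ 0.2206

P(green|Urn 1) = 0.5333; P(green|Urn 2) = 0.2727; P(green|Urn 3) = 0.6; P(green|Urn 4) = 0.7143; P(green|Urn 5) = 0.6.
Prior × likelihood for each source: 0.2·0.5333=0.1067, 0.2·0.2727=0.05455, 0.2·0.6=0.1200, 0.2·0.7143=0.1429, 0.2·0.6=0.1200. Summing gives P(green) = 0.54407.
P(Urn 5 | green) = 0.1200 / 0.54407 = 0.2206.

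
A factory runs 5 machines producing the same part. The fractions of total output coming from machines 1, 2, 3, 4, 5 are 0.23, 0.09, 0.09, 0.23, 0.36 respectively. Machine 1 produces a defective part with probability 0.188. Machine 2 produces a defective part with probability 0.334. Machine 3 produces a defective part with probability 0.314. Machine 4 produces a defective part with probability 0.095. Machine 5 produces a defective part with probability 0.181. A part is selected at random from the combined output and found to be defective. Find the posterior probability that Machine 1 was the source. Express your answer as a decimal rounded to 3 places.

Posterior probability ≈ 0.229

P(defective|M1) = 0.188; P(defective|M2) = 0.334; P(defective|M3) = 0.314; P(defective|M4) = 0.095; P(defective|M5) = 0.181.
Prior × likelihood for each source: 0.23·0.188=0.04324, 0.09·0.334=0.03006, 0.09·0.314=0.02826, 0.23·0.095=0.02185, 0.36·0.181=0.06516. Summing gives P(defective) = 0.18857.
P(Machine 1 | defective) = 0.04324 / 0.18857 = 0.229.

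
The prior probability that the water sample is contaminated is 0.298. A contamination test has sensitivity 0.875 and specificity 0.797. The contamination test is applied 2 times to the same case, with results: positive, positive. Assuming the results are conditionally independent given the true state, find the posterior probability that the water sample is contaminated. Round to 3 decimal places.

Posterior P(H) ≈ 0.887

With H the event that the water sample is contaminated, the joint likelihood of the observed sequence is P(data|H) = 0.875·0.875 = 0.76562 and P(data|¬H) = 0.203·0.203 = 0.041209.
Bayes: P(H|data) = 0.298·0.76562 / (0.298·0.76562 + 0.702·0.041209) = 0.22816/0.25708 = 0.8875.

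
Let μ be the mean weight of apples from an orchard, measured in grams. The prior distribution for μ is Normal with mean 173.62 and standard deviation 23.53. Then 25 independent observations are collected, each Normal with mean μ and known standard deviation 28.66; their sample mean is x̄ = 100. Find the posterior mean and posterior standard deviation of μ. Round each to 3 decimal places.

Prior precision 1/τ₀² = 1/23.53² = 0.00180616; data precision n/σ² = 25/28.66² = 0.0304360.
Posterior precision = 0.00180616 + 0.0304360 = 0.0322422, giving posterior SD = 1/√0.0322422 = 5.569.
Posterior mean = (0.00180616·173.62 + 0.0304360·100) / 0.0322422 = 104.124.

Posterior mean ≈ 104.124; posterior SD ≈ 5.569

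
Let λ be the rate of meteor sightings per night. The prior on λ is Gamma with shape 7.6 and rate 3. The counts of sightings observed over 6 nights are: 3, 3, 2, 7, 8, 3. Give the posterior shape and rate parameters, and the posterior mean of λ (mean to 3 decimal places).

The Poisson likelihood adds the total count to the shape and the number of exposure periods to the rate. Here ∑xᵢ = 26 and n = 6, so shape 7.6→33.6 and rate 3→9.
E[λ | data] = 33.6/9 = 3.733.

Posterior: Gamma(shape=33.6, rate=9); mean ≈ 3.733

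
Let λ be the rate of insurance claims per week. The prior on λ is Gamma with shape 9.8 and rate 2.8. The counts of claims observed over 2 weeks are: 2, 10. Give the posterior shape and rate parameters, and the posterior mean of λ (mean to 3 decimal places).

The Poisson likelihood adds the total count to the shape and the number of exposure periods to the rate. Here ∑xᵢ = 12 and n = 2, so shape 9.8→21.8 and rate 2.8→4.8.
E[λ | data] = 21.8/4.8 = 4.542.

Posterior: Gamma(shape=21.8, rate=4.8); mean ≈ 4.542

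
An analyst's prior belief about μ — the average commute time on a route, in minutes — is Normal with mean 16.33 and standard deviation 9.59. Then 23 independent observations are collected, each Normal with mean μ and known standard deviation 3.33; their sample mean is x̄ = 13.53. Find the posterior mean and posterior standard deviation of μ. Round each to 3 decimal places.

Posterior mean ≈ 13.545; posterior SD ≈ 0.693

Prior precision 1/τ₀² = 1/9.59² = 0.0108733; data precision n/σ² = 23/3.33² = 2.07415.
Posterior precision = 0.0108733 + 2.07415 = 2.08502, giving posterior SD = 1/√2.08502 = 0.693.
Posterior mean = (0.0108733·16.33 + 2.07415·13.53) / 2.08502 = 13.545.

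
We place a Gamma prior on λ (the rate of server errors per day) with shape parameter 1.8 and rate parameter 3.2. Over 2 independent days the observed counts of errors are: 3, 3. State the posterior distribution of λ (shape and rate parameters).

Total count ∑xᵢ = 6 over n = 2 days.
Gamma is conjugate to the Poisson likelihood: posterior is Gamma(shape = 1.8+6 = 7.8, rate = 3.2+2 = 5.2).

Posterior: Gamma(shape=7.8, rate=5.2)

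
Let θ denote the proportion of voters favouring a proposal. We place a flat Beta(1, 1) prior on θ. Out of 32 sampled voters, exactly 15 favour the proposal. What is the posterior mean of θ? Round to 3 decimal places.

Posterior mean ≈ 0.471

Observing 15 successes and 17 failures updates Beta(1, 1) by adding the success and failure counts to the two shape parameters: α = 1+15 = 16, β = 1+17 = 18.
E[θ | data] = 16/(16+18) = 0.471.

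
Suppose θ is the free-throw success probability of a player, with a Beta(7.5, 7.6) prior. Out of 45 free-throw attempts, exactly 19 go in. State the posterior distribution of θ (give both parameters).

Observing 19 successes and 26 failures updates Beta(7.5, 7.6) by adding the success and failure counts to the two shape parameters: α = 7.5+19 = 26.5, β = 7.6+26 = 33.6.

Posterior: Beta(26.5, 33.6)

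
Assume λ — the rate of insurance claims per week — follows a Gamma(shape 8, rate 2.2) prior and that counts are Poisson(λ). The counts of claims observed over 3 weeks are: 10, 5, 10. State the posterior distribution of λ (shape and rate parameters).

Posterior: Gamma(shape=33, rate=5.2)

The Poisson likelihood adds the total count to the shape and the number of exposure periods to the rate. Here ∑xᵢ = 25 and n = 3, so shape 8→33 and rate 2.2→5.2.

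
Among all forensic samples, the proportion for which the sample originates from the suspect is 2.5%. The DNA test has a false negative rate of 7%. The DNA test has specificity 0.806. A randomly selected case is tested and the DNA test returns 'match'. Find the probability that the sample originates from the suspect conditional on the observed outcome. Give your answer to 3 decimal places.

Let H be the event that the sample originates from the suspect. P(H) = 0.025, so P(¬H) = 0.975. With E the 'match' result, P(E|H) = 0.93 and P(E|¬H) = 0.194.
P(E) = 0.93·0.025 + 0.194·0.975 = 0.023250 + 0.18915 = 0.21240.
By Bayes' theorem, P(H|E) = 0.023250 / 0.21240 = 0.109.

P(H | E) ≈ 0.109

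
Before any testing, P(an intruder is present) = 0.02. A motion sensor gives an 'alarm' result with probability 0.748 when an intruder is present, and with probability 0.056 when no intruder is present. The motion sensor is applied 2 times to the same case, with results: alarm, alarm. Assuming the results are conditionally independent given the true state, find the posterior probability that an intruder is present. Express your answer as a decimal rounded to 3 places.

Posterior P(H) ≈ 0.785

With H the event that an intruder is present, the joint likelihood of the observed sequence is P(data|H) = 0.748·0.748 = 0.55950 and P(data|¬H) = 0.056·0.056 = 0.0031360.
Bayes: P(H|data) = 0.02·0.55950 / (0.02·0.55950 + 0.98·0.0031360) = 0.011190/0.014263 = 0.7845.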